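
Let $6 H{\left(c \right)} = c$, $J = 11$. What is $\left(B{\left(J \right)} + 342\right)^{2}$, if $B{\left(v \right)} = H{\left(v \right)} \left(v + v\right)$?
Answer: $\frac{1315609}{9} \approx 1.4618 \cdot 10^{5}$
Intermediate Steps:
$H{\left(c \right)} = \frac{c}{6}$
$B{\left(v \right)} = \frac{v^{2}}{3}$ ($B{\left(v \right)} = \frac{v}{6} \left(v + v\right) = \frac{v}{6} \cdot 2 v = \frac{v^{2}}{3}$)
$\left(B{\left(J \right)} + 342\right)^{2} = \left(\frac{11^{2}}{3} + 342\right)^{2} = \left(\frac{1}{3} \cdot 121 + 342\right)^{2} = \left(\frac{121}{3} + 342\right)^{2} = \left(\frac{1147}{3}\right)^{2} = \frac{1315609}{9}$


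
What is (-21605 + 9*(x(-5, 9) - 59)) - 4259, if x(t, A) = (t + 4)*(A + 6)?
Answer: -26530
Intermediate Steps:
x(t, A) = (4 + t)*(6 + A)
(-21605 + 9*(x(-5, 9) - 59)) - 4259 = (-21605 + 9*((24 + 4*9 + 6*(-5) + 9*(-5)) - 59)) - 4259 = (-21605 + 9*((24 + 36 - 30 - 45) - 59)) - 4259 = (-21605 + 9*(-15 - 59)) - 4259 = (-21605 + 9*(-74)) - 4259 = (-21605 - 666) - 4259 = -22271 - 4259 = -26530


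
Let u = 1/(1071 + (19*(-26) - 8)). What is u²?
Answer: 1/323761 ≈ 3.0887e-6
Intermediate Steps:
u = 1/569 (u = 1/(1071 + (-494 - 8)) = 1/(1071 - 502) = 1/569 ≈ 0.0017575)
u² = (1/569)² = 1/323761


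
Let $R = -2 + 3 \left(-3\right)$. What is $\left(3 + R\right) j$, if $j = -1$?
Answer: $8$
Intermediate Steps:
$R = -11$ ($R = -2 - 9 = -11$)
$\left(3 + R\right) j = \left(3 - 11\right) \left(-1\right) = \left(-8\right) \left(-1\right) = 8$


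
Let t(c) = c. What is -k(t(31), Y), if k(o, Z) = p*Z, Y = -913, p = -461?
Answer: -420893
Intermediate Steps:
k(o, Z) = -461*Z
-k(t(31), Y) = -(-461)*(-913) = -1*420893 = -420893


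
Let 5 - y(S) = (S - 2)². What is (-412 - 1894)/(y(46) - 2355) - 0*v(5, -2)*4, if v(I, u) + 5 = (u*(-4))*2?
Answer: 1153/2143 ≈ 0.53803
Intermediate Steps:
v(I, u) = -5 - 8*u (v(I, u) = -5 + (u*(-4))*2 = -5 - 4*u*2 = -5 - 8*u)
y(S) = 5 - (-2 + S)² (y(S) = 5 - (S - 2)² = 5 - (-2 + S)²)
(-412 - 1894)/(y(46) - 2355) - 0*v(5, -2)*4 = (-412 - 1894)/((5 - (-2 + 46)²) - 2355) - 0*(-5 - 8*(-2))*4 = -2306/((5 - 1*44²) - 2355) - 0*(-5 + 16)*4 = -2306/((5 - 1*1936) - 2355) - 0*11*4 = -2306/((5 - 1936) - 2355) - 0*4 = -2306/(-1931 - 2355) - 1*0 = -2306/(-4286) + 0 = -2306*(-1/4286) + 0 = 1153/2143 + 0 = 1153/2143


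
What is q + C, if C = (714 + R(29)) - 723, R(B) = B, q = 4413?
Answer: 4433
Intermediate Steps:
C = 20 (C = (714 + 29) - 723 = 743 - 723 = 20)
q + C = 4413 + 20 = 4433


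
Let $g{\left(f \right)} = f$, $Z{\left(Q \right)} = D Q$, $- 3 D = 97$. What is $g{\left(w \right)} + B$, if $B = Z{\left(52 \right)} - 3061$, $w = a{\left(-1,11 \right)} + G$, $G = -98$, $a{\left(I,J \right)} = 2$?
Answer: $- \frac{14515}{3} \approx -4838.3$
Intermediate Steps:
$D = - \frac{97}{3}$ ($D = \left(- \frac{1}{3}\right) 97 = - \frac{97}{3} \approx -32.333$)
$Z{\left(Q \right)} = - \frac{97 Q}{3}$
$w = -96$ ($w = 2 - 98 = -96$)
$B = - \frac{14227}{3}$ ($B = \left(- \frac{97}{3}\right) 52 - 3061 = - \frac{5044}{3} - 3061 = - \frac{14227}{3} \approx -4742.3$)
$g{\left(w \right)} + B = -96 - \frac{14227}{3} = - \frac{14515}{3}$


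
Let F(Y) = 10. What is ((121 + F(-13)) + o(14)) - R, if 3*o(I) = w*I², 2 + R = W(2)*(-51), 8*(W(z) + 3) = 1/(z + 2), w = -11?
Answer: -70759/96 ≈ -737.07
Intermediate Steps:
W(z) = -3 + 1/(8*(2 + z)) (W(z) = -3 + 1/(8*(z + 2)) = -3 + 1/(8*(2 + z)))
R = 4781/32 (R = -2 + ((-47 - 24*2)/(8*(2 + 2)))*(-51) = -2 + ((⅛)*(-47 - 48)/4)*(-51) = -2 + ((⅛)*(¼)*(-95))*(-51) = -2 - 95/32*(-51) = -2 + 4845/32 = 4781/32 ≈ 149.41)
o(I) = -11*I²/3 (o(I) = (-11*I²)/3 = -11*I²/3)
((121 + F(-13)) + o(14)) - R = ((121 + 10) - 11/3*14²) - 1*4781/32 = (131 - 11/3*196) - 4781/32 = (131 - 2156/3) - 4781/32 = -1763/3 - 4781/32 = -70759/96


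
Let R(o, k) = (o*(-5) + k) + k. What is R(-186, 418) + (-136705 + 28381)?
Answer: -106558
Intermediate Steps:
R(o, k) = -5*o + 2*k (R(o, k) = (-5*o + k) + k = (k - 5*o) + k = -5*o + 2*k)
R(-186, 418) + (-136705 + 28381) = (-5*(-186) + 2*418) + (-136705 + 28381) = (930 + 836) - 108324 = 1766 - 108324 = -106558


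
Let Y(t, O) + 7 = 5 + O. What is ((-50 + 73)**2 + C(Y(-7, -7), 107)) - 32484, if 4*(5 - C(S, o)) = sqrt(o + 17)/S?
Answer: -31950 + sqrt(31)/18 ≈ -31950.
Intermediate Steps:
Y(t, O) = -2 + O (Y(t, O) = -7 + (5 + O) = -2 + O)
C(S, o) = 5 - sqrt(17 + o)/(4*S) (C(S, o) = 5 - sqrt(o + 17)/(4*S) = 5 - sqrt(17 + o)/(4*S))
((-50 + 73)**2 + C(Y(-7, -7), 107)) - 32484 = ((-50 + 73)**2 + (5 - sqrt(17 + 107)/(4*(-2 - 7)))) - 32484 = (23**2 + (5 - 1/4*sqrt(124)/(-9))) - 32484 = (529 + (5 - 1/4*(-1/9)*2*sqrt(31))) - 32484 = (529 + (5 + sqrt(31)/18)) - 32484 = (534 + sqrt(31)/18) - 32484 = -31950 + sqrt(31)/18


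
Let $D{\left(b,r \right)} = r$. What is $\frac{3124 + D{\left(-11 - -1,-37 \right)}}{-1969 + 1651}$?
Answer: $- \frac{1029}{106} \approx -9.7076$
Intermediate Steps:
$\frac{3124 + D{\left(-11 - -1,-37 \right)}}{-1969 + 1651} = \frac{3124 - 37}{-1969 + 1651} = \frac{3087}{-318} = 3087 \left(- \frac{1}{318}\right) = - \frac{1029}{106}$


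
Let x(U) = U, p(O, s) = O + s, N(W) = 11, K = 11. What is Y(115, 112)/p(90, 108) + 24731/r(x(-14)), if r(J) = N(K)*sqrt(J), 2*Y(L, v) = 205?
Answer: 205/396 - 3533*I*sqrt(14)/22 ≈ 0.51768 - 600.88*I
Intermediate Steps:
Y(L, v) = 205/2 (Y(L, v) = (1/2)*205 = 205/2)
r(J) = 11*sqrt(J)
Y(115, 112)/p(90, 108) + 24731/r(x(-14)) = 205/(2*(90 + 108)) + 24731/((11*sqrt(-14))) = (205/2)/198 + 24731/((11*(I*sqrt(14)))) = (205/2)*(1/198) + 24731/((11*I*sqrt(14))) = 205/396 + 24731*(-I*sqrt(14)/154) = 205/396 - 3533*I*sqrt(14)/22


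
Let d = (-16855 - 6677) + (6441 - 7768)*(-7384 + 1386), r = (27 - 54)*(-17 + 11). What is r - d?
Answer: -7935652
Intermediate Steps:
r = 162 (r = -27*(-6) = 162)
d = 7935814 (d = -23532 - 1327*(-5998) = -23532 + 7959346 = 7935814)
r - d = 162 - 1*7935814 = 162 - 7935814 = -7935652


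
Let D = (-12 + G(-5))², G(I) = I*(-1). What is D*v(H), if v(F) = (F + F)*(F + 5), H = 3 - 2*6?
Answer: 3528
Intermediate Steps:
G(I) = -I
H = -9 (H = 3 - 12 = -9)
v(F) = 2*F*(5 + F) (v(F) = (2*F)*(5 + F) = 2*F*(5 + F))
D = 49 (D = (-12 - 1*(-5))² = (-12 + 5)² = (-7)² = 49)
D*v(H) = 49*(2*(-9)*(5 - 9)) = 49*(2*(-9)*(-4)) = 49*72 = 3528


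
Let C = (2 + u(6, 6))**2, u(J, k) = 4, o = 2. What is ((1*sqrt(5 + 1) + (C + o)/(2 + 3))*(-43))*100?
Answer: -32680 - 4300*sqrt(6) ≈ -43213.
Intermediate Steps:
C = 36 (C = (2 + 4)**2 = 6**2 = 36)
((1*sqrt(5 + 1) + (C + o)/(2 + 3))*(-43))*100 = ((1*sqrt(5 + 1) + (36 + 2)/(2 + 3))*(-43))*100 = ((1*sqrt(6) + 38/5)*(-43))*100 = ((sqrt(6) + 38*(1/5))*(-43))*100 = ((sqrt(6) + 38/5)*(-43))*100 = ((38/5 + sqrt(6))*(-43))*100 = (-1634/5 - 43*sqrt(6))*100 = -32680 - 4300*sqrt(6)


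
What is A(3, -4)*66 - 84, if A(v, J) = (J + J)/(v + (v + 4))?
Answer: -684/5 ≈ -136.80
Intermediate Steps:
A(v, J) = 2*J/(4 + 2*v) (A(v, J) = (2*J)/(v + (4 + v)) = (2*J)/(4 + 2*v) = 2*J/(4 + 2*v))
A(3, -4)*66 - 84 = -4/(2 + 3)*66 - 84 = -4/5*66 - 84 = -264/5 - 84 = -684/5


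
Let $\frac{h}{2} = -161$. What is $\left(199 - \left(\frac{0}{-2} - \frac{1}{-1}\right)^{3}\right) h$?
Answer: $-63756$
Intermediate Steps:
$h = -322$ ($h = 2 \left(-161\right) = -322$)
$\left(199 - \left(\frac{0}{-2} - \frac{1}{-1}\right)^{3}\right) h = \left(199 - \left(\frac{0}{-2} - \frac{1}{-1}\right)^{3}\right) \left(-322\right) = \left(199 - \left(0 \left(- \frac{1}{2}\right) - -1\right)^{3}\right) \left(-322\right) = \left(199 - \left(0 + 1\right)^{3}\right) \left(-322\right) = \left(199 - 1^{3}\right) \left(-322\right) = \left(199 - 1\right) \left(-322\right) = 198 \left(-322\right) = -63756$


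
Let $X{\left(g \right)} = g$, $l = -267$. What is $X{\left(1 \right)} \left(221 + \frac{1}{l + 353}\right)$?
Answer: $\frac{19007}{86} \approx 221.01$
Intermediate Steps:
$X{\left(1 \right)} \left(221 + \frac{1}{l + 353}\right) = 1 \left(221 + \frac{1}{-267 + 353}\right) = 1 \left(221 + \frac{1}{86}\right) = 1 \cdot \frac{19007}{86} = \frac{19007}{86}$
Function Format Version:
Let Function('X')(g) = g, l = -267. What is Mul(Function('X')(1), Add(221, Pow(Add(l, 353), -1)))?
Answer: Rational(19007, 86) ≈ 221.01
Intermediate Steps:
Mul(Function('X')(1), Add(221, Pow(Add(l, 353), -1))) = Mul(1, Add(221, Pow(Add(-267, 353), -1))) = Mul(1, Add(221, Pow(86, -1))) = Mul(1, Add(221, Rational(1, 86))) = Mul(1, Rational(19007, 86)) = Rational(19007, 86)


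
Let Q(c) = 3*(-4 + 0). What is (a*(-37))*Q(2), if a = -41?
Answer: -18204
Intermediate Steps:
Q(c) = -12 (Q(c) = 3*(-4) = -12)
(a*(-37))*Q(2) = -41*(-37)*(-12) = 1517*(-12) = -18204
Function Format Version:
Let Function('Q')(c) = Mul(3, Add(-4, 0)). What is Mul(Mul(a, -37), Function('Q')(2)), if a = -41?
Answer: -18204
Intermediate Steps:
Function('Q')(c) = -12 (Function('Q')(c) = Mul(3, -4) = -12)
Mul(Mul(a, -37), Function('Q')(2)) = Mul(Mul(-41, -37), -12) = Mul(1517, -12) = -18204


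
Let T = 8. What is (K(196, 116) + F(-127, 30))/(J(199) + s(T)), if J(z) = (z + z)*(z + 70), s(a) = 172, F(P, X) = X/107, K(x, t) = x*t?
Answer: 1216391/5737019 ≈ 0.21202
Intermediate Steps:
K(x, t) = t*x
F(P, X) = X/107 (F(P, X) = X*(1/107) = X/107)
J(z) = 2*z*(70 + z) (J(z) = (2*z)*(70 + z) = 2*z*(70 + z))
(K(196, 116) + F(-127, 30))/(J(199) + s(T)) = (116*196 + (1/107)*30)/(2*199*(70 + 199) + 172) = (22736 + 30/107)/(2*199*269 + 172) = 2432782/(107*(107062 + 172)) = (2432782/107)/107234 = (2432782/107)*(1/107234) = 1216391/5737019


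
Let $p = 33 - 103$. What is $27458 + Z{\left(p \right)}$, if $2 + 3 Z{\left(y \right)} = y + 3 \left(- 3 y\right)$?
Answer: $27644$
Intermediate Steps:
$p = -70$
$Z{\left(y \right)} = - \frac{2}{3} - \frac{8 y}{3}$ ($Z{\left(y \right)} = - \frac{2}{3} + \frac{y + 3 \left(- 3 y\right)}{3} = - \frac{2}{3} + \frac{y - 9 y}{3} = - \frac{2}{3} + \frac{\left(-8\right) y}{3} = - \frac{2}{3} - \frac{8 y}{3}$)
$27458 + Z{\left(p \right)} = 27458 - -186 = 27458 + \left(- \frac{2}{3} + \frac{560}{3}\right) = 27458 + 186 = 27644$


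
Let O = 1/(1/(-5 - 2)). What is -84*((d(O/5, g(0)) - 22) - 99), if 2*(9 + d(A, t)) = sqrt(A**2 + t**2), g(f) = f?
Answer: 54306/5 ≈ 10861.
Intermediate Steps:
O = -7 (O = 1/(1/(-7)) = 1/(-1/7) = -7)
d(A, t) = -9 + sqrt(A**2 + t**2)/2
-84*((d(O/5, g(0)) - 22) - 99) = -84*(((-9 + sqrt((-7/5)**2 + 0**2)/2) - 22) - 99) = -84*(((-9 + sqrt((-7*1/5)**2 + 0)/2) - 22) - 99) = -84*(((-9 + sqrt((-7/5)**2 + 0)/2) - 22) - 99) = -84*(((-9 + sqrt(49/25 + 0)/2) - 22) - 99) = -84*(((-9 + sqrt(49/25)/2) - 22) - 99) = -84*(((-9 + (1/2)*(7/5)) - 22) - 99) = -84*(((-9 + 7/10) - 22) - 99) = -84*((-83/10 - 22) - 99) = -84*(-303/10 - 99) = -84*(-1293/10) = 54306/5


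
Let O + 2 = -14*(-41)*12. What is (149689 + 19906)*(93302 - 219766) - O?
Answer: -21447668966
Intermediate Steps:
O = 6886 (O = -2 - 14*(-41)*12 = -2 + 574*12 = -2 + 6888 = 6886)
(149689 + 19906)*(93302 - 219766) - O = (149689 + 19906)*(93302 - 219766) - 1*6886 = 169595*(-126464) - 6886 = -21447662080 - 6886 = -21447668966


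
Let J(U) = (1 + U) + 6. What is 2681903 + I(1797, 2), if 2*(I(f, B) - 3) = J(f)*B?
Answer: 2683710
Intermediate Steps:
J(U) = 7 + U
I(f, B) = 3 + B*(7 + f)/2 (I(f, B) = 3 + ((7 + f)*B)/2 = 3 + (B*(7 + f))/2 = 3 + B*(7 + f)/2)
2681903 + I(1797, 2) = 2681903 + (3 + (½)*2*(7 + 1797)) = 2681903 + (3 + (½)*2*1804) = 2681903 + (3 + 1804) = 2681903 + 1807 = 2683710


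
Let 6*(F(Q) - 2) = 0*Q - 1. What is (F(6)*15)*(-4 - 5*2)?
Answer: -385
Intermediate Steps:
F(Q) = 11/6 (F(Q) = 2 + (0*Q - 1)/6 = 2 + (0 - 1)/6 = 2 + (⅙)*(-1) = 2 - ⅙ = 11/6)
(F(6)*15)*(-4 - 5*2) = ((11/6)*15)*(-4 - 5*2) = 55*(-4 - 10)/2 = (55/2)*(-14) = -385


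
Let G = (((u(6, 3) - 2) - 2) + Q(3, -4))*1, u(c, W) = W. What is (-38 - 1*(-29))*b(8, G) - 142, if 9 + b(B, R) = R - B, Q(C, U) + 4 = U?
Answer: 92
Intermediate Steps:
Q(C, U) = -4 + U
G = -9 (G = (((3 - 2) - 2) + (-4 - 4))*1 = ((1 - 2) - 8)*1 = (-1 - 8)*1 = -9*1 = -9)
b(B, R) = -9 + R - B (b(B, R) = -9 + (R - B) = -9 + R - B)
(-38 - 1*(-29))*b(8, G) - 142 = (-38 - 1*(-29))*(-9 - 9 - 1*8) - 142 = (-38 + 29)*(-9 - 9 - 8) - 142 = -9*(-26) - 142 = 234 - 142 = 92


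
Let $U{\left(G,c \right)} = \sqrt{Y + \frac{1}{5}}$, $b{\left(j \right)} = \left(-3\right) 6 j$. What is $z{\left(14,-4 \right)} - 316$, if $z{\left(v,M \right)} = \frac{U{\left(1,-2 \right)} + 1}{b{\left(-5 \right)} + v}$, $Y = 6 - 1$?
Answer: $- \frac{32863}{104} + \frac{\sqrt{130}}{520} \approx -315.97$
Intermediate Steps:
$b{\left(j \right)} = - 18 j$
$Y = 5$ ($Y = 6 - 1 = 5$)
$U{\left(G,c \right)} = \frac{\sqrt{130}}{5}$ ($U{\left(G,c \right)} = \sqrt{5 + \frac{1}{5}} = \sqrt{\frac{26}{5}} = \frac{\sqrt{130}}{5}$)
$z{\left(v,M \right)} = \frac{1 + \frac{\sqrt{130}}{5}}{90 + v}$ ($z{\left(v,M \right)} = \frac{\frac{\sqrt{130}}{5} + 1}{\left(-18\right) \left(-5\right) + v} = \frac{1 + \frac{\sqrt{130}}{5}}{90 + v}$)
$z{\left(14,-4 \right)} - 316 = \frac{5 + \sqrt{130}}{5 \left(90 + 14\right)} - 316 = \frac{5 + \sqrt{130}}{5 \cdot 104} - 316 = \frac{1}{5} \cdot \frac{1}{104} \left(5 + \sqrt{130}\right) - 316 = \left(\frac{1}{104} + \frac{\sqrt{130}}{520}\right) - 316 = - \frac{32863}{104} + \frac{\sqrt{130}}{520}$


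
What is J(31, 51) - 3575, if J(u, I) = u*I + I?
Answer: -1943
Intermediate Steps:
J(u, I) = I + I*u (J(u, I) = I*u + I = I + I*u)
J(31, 51) - 3575 = 51*(1 + 31) - 3575 = 51*32 - 3575 = 1632 - 3575 = -1943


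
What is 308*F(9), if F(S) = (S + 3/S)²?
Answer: 241472/9 ≈ 26830.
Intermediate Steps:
308*F(9) = 308*((3 + 9²)²/9²) = 308*((3 + 81)²/81) = 308*((1/81)*84²) = 308*((1/81)*7056) = 308*(784/9) = 241472/9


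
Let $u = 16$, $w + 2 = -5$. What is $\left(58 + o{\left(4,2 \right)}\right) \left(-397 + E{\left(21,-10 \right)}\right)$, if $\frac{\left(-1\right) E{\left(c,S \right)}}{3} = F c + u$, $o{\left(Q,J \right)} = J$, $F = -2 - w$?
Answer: $-45600$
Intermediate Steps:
$w = -7$ ($w = -2 - 5 = -7$)
$F = 5$ ($F = -2 - -7 = -2 + 7 = 5$)
$E{\left(c,S \right)} = -48 - 15 c$ ($E{\left(c,S \right)} = - 3 \left(5 c + 16\right) = - 3 \left(16 + 5 c\right) = -48 - 15 c$)
$\left(58 + o{\left(4,2 \right)}\right) \left(-397 + E{\left(21,-10 \right)}\right) = \left(58 + 2\right) \left(-397 - 363\right) = 60 \left(-397 - 363\right) = 60 \left(-760\right) = -45600$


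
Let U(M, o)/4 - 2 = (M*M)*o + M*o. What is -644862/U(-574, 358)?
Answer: -322431/235493836 ≈ -0.0013692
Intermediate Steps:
U(M, o) = 8 + 4*M*o + 4*o*M² (U(M, o) = 8 + 4*((M*M)*o + M*o) = 8 + 4*(M²*o + M*o) = 8 + 4*(o*M² + M*o) = 8 + 4*(M*o + o*M²) = 8 + (4*M*o + 4*o*M²) = 8 + 4*M*o + 4*o*M²)
-644862/U(-574, 358) = -644862/(8 + 4*(-574)*358 + 4*358*(-574)²) = -644862/(8 - 821968 + 4*358*329476) = -644862/(8 - 821968 + 471809632) = -644862/470987672 = -644862*1/470987672 = -322431/235493836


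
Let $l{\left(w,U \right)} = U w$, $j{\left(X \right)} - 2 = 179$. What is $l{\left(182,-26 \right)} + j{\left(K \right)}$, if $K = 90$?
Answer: $-4551$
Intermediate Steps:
$j{\left(X \right)} = 181$ ($j{\left(X \right)} = 2 + 179 = 181$)
$l{\left(182,-26 \right)} + j{\left(K \right)} = \left(-26\right) 182 + 181 = -4732 + 181 = -4551$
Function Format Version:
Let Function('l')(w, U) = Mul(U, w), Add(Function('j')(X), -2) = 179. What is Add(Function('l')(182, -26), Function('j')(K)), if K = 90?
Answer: -4551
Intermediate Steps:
Function('j')(X) = 181 (Function('j')(X) = Add(2, 179) = 181)
Add(Function('l')(182, -26), Function('j')(K)) = Add(Mul(-26, 182), 181) = Add(-4732, 181) = -4551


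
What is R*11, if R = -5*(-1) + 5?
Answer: 110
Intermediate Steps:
R = 10 (R = 5 + 5 = 10)
R*11 = 10*11 = 110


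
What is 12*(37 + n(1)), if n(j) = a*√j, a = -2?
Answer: 420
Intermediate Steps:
n(j) = -2*√j
12*(37 + n(1)) = 12*(37 - 2*√1) = 12*(37 - 2*1) = 12*(37 - 2) = 12*35 = 420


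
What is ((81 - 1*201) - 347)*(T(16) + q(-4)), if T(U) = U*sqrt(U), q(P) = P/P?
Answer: -30355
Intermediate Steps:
q(P) = 1
T(U) = U**(3/2)
((81 - 1*201) - 347)*(T(16) + q(-4)) = ((81 - 1*201) - 347)*(16**(3/2) + 1) = ((81 - 201) - 347)*(64 + 1) = (-120 - 347)*65 = -467*65 = -30355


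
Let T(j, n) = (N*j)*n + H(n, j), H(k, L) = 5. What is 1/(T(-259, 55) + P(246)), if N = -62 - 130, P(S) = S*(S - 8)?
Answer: 1/2793593 ≈ 3.5796e-7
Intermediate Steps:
P(S) = S*(-8 + S)
N = -192
T(j, n) = 5 - 192*j*n (T(j, n) = (-192*j)*n + 5 = -192*j*n + 5 = 5 - 192*j*n)
1/(T(-259, 55) + P(246)) = 1/((5 - 192*(-259)*55) + 246*(-8 + 246)) = 1/((5 + 2735040) + 246*238) = 1/(2735045 + 58548) = 1/2793593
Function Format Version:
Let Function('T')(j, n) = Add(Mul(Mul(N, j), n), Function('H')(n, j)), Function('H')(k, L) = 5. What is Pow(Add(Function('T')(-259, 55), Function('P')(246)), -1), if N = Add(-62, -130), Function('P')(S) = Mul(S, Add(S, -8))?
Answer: Rational(1, 2793593) ≈ 3.5796e-7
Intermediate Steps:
Function('P')(S) = Mul(S, Add(-8, S))
N = -192
Function('T')(j, n) = Add(5, Mul(-192, j, n)) (Function('T')(j, n) = Add(Mul(Mul(-192, j), n), 5) = Add(Mul(-192, j, n), 5) = Add(5, Mul(-192, j, n)))
Pow(Add(Function('T')(-259, 55), Function('P')(246)), -1) = Pow(Add(Add(5, Mul(-192, -259, 55)), Mul(246, Add(-8, 246))), -1) = Pow(Add(Add(5, 2735040), Mul(246, 238)), -1) = Pow(Add(2735045, 58548), -1) = Pow(2793593, -1) = Rational(1, 2793593)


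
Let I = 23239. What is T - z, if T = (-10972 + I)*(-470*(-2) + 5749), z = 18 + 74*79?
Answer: 82048099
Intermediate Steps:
z = 5864 (z = 18 + 5846 = 5864)
T = 82053963 (T = (-10972 + 23239)*(-470*(-2) + 5749) = 12267*(940 + 5749) = 12267*6689 = 82053963)
T - z = 82053963 - 1*5864 = 82053963 - 5864 = 82048099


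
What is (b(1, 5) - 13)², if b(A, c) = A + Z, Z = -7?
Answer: 361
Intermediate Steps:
b(A, c) = -7 + A (b(A, c) = A - 7 = -7 + A)
(b(1, 5) - 13)² = ((-7 + 1) - 13)² = (-6 - 13)² = (-19)² = 361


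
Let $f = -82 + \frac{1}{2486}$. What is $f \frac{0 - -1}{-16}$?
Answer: $\frac{203851}{39776} \approx 5.125$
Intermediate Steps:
$f = - \frac{203851}{2486}$ ($f = -82 + \frac{1}{2486} = - \frac{203851}{2486} \approx -82.0$)
$f \frac{0 - -1}{-16} = - \frac{203851 \frac{0 - -1}{-16}}{2486} = - \frac{203851 \left(0 + 1\right) \left(- \frac{1}{16}\right)}{2486} = - \frac{203851 \cdot 1 \left(- \frac{1}{16}\right)}{2486} = \left(- \frac{203851}{2486}\right) \left(- \frac{1}{16}\right) = \frac{203851}{39776}$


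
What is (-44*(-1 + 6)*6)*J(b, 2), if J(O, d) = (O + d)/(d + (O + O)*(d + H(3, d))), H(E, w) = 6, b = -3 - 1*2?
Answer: -660/13 ≈ -50.769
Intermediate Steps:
b = -5 (b = -3 - 2 = -5)
J(O, d) = (O + d)/(d + 2*O*(6 + d)) (J(O, d) = (O + d)/(d + (O + O)*(d + 6)) = (O + d)/(d + (2*O)*(6 + d)) = (O + d)/(d + 2*O*(6 + d)))
(-44*(-1 + 6)*6)*J(b, 2) = (-44*(-1 + 6)*6)*((-5 + 2)/(2 + 12*(-5) + 2*(-5)*2)) = (-220*6)*(-3/(2 - 60 - 20)) = (-44*30)*(-3/(-78)) = -(-220)*(-3)/13 = -1320*1/26 = -660/13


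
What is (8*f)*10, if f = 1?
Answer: 80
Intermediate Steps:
(8*f)*10 = (8*1)*10 = 8*10 = 80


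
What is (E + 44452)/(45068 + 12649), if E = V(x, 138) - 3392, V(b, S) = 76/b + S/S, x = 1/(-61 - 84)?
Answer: 2731/5247 ≈ 0.52049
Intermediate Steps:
x = -1/145 (x = 1/(-145) = -1/145 ≈ -0.0068966)
V(b, S) = 1 + 76/b (V(b, S) = 76/b + 1 = 1 + 76/b)
E = -14411 (E = (76 - 1/145)/(-1/145) - 3392 = -145*11019/145 - 3392 = -11019 - 3392 = -14411)
(E + 44452)/(45068 + 12649) = (-14411 + 44452)/(45068 + 12649) = 30041/57717 = 30041*(1/57717) = 2731/5247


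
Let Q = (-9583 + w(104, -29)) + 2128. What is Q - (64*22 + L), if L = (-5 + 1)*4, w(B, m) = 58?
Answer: -8789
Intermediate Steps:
L = -16 (L = -4*4 = -16)
Q = -7397 (Q = (-9583 + 58) + 2128 = -9525 + 2128 = -7397)
Q - (64*22 + L) = -7397 - (64*22 - 16) = -7397 - (1408 - 16) = -7397 - 1*1392 = -7397 - 1392 = -8789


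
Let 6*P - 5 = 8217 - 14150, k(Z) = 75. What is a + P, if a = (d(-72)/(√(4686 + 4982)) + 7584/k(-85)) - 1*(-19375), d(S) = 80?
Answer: 462203/25 + 40*√2417/2417 ≈ 18489.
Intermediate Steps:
P = -988 (P = ⅚ + (8217 - 14150)/6 = ⅚ + (⅙)*(-5933) = ⅚ - 5933/6 = -988)
a = 486903/25 + 40*√2417/2417 (a = (80/(√(4686 + 4982)) + 7584/75) - 1*(-19375) = (80/(√9668) + 7584*(1/75)) + 19375 = (80/((2*√2417)) + 2528/25) + 19375 = (80*(√2417/4834) + 2528/25) + 19375 = (40*√2417/2417 + 2528/25) + 19375 = (2528/25 + 40*√2417/2417) + 19375 = 486903/25 + 40*√2417/2417 ≈ 19477.)
a + P = (486903/25 + 40*√2417/2417) - 988 = 462203/25 + 40*√2417/2417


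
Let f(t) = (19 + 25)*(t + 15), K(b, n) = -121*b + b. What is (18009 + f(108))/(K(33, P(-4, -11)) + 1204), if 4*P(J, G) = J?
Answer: -23421/2756 ≈ -8.4982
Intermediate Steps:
P(J, G) = J/4
K(b, n) = -120*b
f(t) = 660 + 44*t (f(t) = 44*(15 + t) = 660 + 44*t)
(18009 + f(108))/(K(33, P(-4, -11)) + 1204) = (18009 + (660 + 44*108))/(-120*33 + 1204) = (18009 + (660 + 4752))/(-3960 + 1204) = (18009 + 5412)/(-2756) = 23421*(-1/2756) = -23421/2756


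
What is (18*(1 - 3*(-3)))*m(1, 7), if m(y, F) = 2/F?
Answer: 360/7 ≈ 51.429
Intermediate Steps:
(18*(1 - 3*(-3)))*m(1, 7) = (18*(1 - 3*(-3)))*(2/7) = (18*(1 + 9))*(2*(⅐)) = (18*10)*(2/7) = 180*(2/7) = 360/7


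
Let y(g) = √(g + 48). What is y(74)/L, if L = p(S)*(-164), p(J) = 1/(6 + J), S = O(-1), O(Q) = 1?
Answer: -7*√122/164 ≈ -0.47145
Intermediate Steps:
S = 1
y(g) = √(48 + g)
L = -164/7 (L = -164/(6 + 1) = -164/7 ≈ -23.429)
y(74)/L = √(48 + 74)/(-164/7) = √122*(-7/164) = -7*√122/164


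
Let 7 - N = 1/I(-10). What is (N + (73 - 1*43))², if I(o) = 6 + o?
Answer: 22201/16 ≈ 1387.6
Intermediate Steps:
N = 29/4 (N = 7 - 1/(6 - 10) = 7 - 1/(-4) = 7 - 1*(-¼) = 7 + ¼ = 29/4 ≈ 7.2500)
(N + (73 - 1*43))² = (29/4 + (73 - 1*43))² = (29/4 + (73 - 43))² = (29/4 + 30)² = (149/4)² = 22201/16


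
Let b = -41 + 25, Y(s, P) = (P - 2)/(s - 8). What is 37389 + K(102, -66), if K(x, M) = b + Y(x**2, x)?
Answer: 97132452/2599 ≈ 37373.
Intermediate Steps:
Y(s, P) = (-2 + P)/(-8 + s)
b = -16
K(x, M) = -16 + (-2 + x)/(-8 + x**2)
37389 + K(102, -66) = 37389 + (126 + 102 - 16*102**2)/(-8 + 102**2) = 37389 + (126 + 102 - 16*10404)/(-8 + 10404) = 37389 + (126 + 102 - 166464)/10396 = 37389 + (1/10396)*(-166236) = 37389 - 41559/2599 = 97132452/2599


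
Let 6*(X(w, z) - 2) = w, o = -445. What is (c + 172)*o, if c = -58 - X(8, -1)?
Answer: -147740/3 ≈ -49247.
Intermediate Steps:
X(w, z) = 2 + w/6
c = -184/3 (c = -58 - (2 + (⅙)*8) = -58 - (2 + 4/3) = -58 - 1*10/3 = -58 - 10/3 = -184/3 ≈ -61.333)
(c + 172)*o = (-184/3 + 172)*(-445) = (332/3)*(-445) = -147740/3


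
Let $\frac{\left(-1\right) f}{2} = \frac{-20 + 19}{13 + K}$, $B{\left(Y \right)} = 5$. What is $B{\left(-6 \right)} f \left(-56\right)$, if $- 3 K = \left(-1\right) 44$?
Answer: $- \frac{1680}{83} \approx -20.241$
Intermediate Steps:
$K = \frac{44}{3}$ ($K = - \frac{\left(-1\right) 44}{3} = \left(- \frac{1}{3}\right) \left(-44\right) = \frac{44}{3} \approx 14.667$)
$f = \frac{6}{83}$ ($f = - 2 \frac{-20 + 19}{13 + \frac{44}{3}} = - 2 \left(- \frac{1}{\frac{83}{3}}\right) = - 2 \left(\left(-1\right) \frac{3}{83}\right) = \left(-2\right) \left(- \frac{3}{83}\right) = \frac{6}{83} \approx 0.072289$)
$B{\left(-6 \right)} f \left(-56\right) = 5 \cdot \frac{6}{83} \left(-56\right) = \frac{30}{83} \left(-56\right) = - \frac{1680}{83}$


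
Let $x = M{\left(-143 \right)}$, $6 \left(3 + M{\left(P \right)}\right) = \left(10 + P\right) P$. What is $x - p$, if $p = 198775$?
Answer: $- \frac{1173649}{6} \approx -1.9561 \cdot 10^{5}$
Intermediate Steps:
$M{\left(P \right)} = -3 + \frac{P \left(10 + P\right)}{6}$ ($M{\left(P \right)} = -3 + \frac{\left(10 + P\right) P}{6} = -3 + \frac{P \left(10 + P\right)}{6}$)
$x = \frac{19001}{6}$ ($x = -3 + \frac{\left(-143\right)^{2}}{6} + \frac{5}{3} \left(-143\right) = -3 + \frac{1}{6} \cdot 20449 - \frac{715}{3} = -3 + \frac{20449}{6} - \frac{715}{3} = \frac{19001}{6} \approx 3166.8$)
$x - p = \frac{19001}{6} - 198775 = - \frac{1173649}{6}$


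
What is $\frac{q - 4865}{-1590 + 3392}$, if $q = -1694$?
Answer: $- \frac{6559}{1802} \approx -3.6398$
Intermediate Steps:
$\frac{q - 4865}{-1590 + 3392} = \frac{-1694 - 4865}{-1590 + 3392} = - \frac{6559}{1802}$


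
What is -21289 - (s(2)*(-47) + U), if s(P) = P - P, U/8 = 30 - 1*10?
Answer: -21449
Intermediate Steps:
U = 160 (U = 8*(30 - 1*10) = 8*(30 - 10) = 8*20 = 160)
s(P) = 0
-21289 - (s(2)*(-47) + U) = -21289 - (0*(-47) + 160) = -21289 - (0 + 160) = -21289 - 1*160 = -21289 - 160 = -21449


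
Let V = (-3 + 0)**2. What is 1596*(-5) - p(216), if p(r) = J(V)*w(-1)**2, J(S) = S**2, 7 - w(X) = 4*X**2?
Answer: -8709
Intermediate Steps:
w(X) = 7 - 4*X**2
V = 9 (V = (-3)**2 = 9)
p(r) = 729 (p(r) = 9**2*(7 - 4*(-1)**2)**2 = 81*(7 - 4*1)**2 = 81*(7 - 4)**2 = 81*3**2 = 81*9 = 729)
1596*(-5) - p(216) = 1596*(-5) - 1*729 = -7980 - 729 = -8709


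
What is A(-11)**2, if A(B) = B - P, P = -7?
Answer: 16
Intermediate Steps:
A(B) = 7 + B (A(B) = B - 1*(-7) = B + 7 = 7 + B)
A(-11)**2 = (7 - 11)**2 = (-4)**2 = 16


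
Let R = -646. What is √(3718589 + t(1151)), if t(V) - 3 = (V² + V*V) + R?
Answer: 2*√1591887 ≈ 2523.4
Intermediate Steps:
t(V) = -643 + 2*V² (t(V) = 3 + ((V² + V*V) - 646) = 3 + ((V² + V²) - 646) = 3 + (2*V² - 646) = 3 + (-646 + 2*V²) = -643 + 2*V²)
√(3718589 + t(1151)) = √(3718589 + (-643 + 2*1151²)) = √(3718589 + (-643 + 2*1324801)) = √(3718589 + (-643 + 2649602)) = √(3718589 + 2648959) = √6367548 = 2*√1591887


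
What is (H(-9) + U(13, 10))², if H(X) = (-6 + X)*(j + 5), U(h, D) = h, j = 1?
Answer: 5929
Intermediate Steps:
H(X) = -36 + 6*X (H(X) = (-6 + X)*(1 + 5) = (-6 + X)*6 = -36 + 6*X)
(H(-9) + U(13, 10))² = ((-36 + 6*(-9)) + 13)² = ((-36 - 54) + 13)² = (-90 + 13)² = (-77)² = 5929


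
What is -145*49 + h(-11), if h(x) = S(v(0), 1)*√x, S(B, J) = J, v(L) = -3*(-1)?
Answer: -7105 + I*√11 ≈ -7105.0 + 3.3166*I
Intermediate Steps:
v(L) = 3
h(x) = √x (h(x) = 1*√x = √x)
-145*49 + h(-11) = -145*49 + √(-11) = -7105 + I*√11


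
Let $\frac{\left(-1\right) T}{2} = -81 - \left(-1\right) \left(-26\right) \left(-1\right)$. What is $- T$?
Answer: $-110$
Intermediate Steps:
$T = 110$ ($T = - 2 \left(-81 - \left(-1\right) \left(-26\right) \left(-1\right)\right) = - 2 \left(-81 - 26 \left(-1\right)\right) = - 2 \left(-81 - -26\right) = - 2 \left(-81 + 26\right) = \left(-2\right) \left(-55\right) = 110$)
$- T = \left(-1\right) 110 = -110$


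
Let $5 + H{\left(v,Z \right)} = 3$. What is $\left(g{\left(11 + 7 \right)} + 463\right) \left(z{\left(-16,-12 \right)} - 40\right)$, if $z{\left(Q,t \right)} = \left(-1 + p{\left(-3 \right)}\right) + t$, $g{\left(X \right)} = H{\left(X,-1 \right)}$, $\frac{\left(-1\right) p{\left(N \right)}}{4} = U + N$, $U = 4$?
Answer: $-26277$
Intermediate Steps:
$H{\left(v,Z \right)} = -2$ ($H{\left(v,Z \right)} = -5 + 3 = -2$)
$p{\left(N \right)} = -16 - 4 N$ ($p{\left(N \right)} = - 4 \left(4 + N\right) = -16 - 4 N$)
$g{\left(X \right)} = -2$
$z{\left(Q,t \right)} = -5 + t$ ($z{\left(Q,t \right)} = \left(-1 - 4\right) + t = -5 + t$)
$\left(g{\left(11 + 7 \right)} + 463\right) \left(z{\left(-16,-12 \right)} - 40\right) = \left(-2 + 463\right) \left(\left(-5 - 12\right) - 40\right) = 461 \left(-17 - 40\right) = 461 \left(-57\right) = -26277$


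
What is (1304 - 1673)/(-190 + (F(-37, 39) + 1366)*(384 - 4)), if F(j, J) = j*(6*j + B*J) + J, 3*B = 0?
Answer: -369/3655030 ≈ -0.00010096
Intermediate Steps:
B = 0 (B = (1/3)*0 = 0)
F(j, J) = J + 6*j**2 (F(j, J) = j*(6*j + 0*J) + J = j*(6*j + 0) + J = j*(6*j) + J = 6*j**2 + J = J + 6*j**2)
(1304 - 1673)/(-190 + (F(-37, 39) + 1366)*(384 - 4)) = (1304 - 1673)/(-190 + ((39 + 6*(-37)**2) + 1366)*(384 - 4)) = -369/(-190 + ((39 + 6*1369) + 1366)*380) = -369/(-190 + ((39 + 8214) + 1366)*380) = -369/(-190 + (8253 + 1366)*380) = -369/(-190 + 9619*380) = -369/(-190 + 3655220) = -369/3655030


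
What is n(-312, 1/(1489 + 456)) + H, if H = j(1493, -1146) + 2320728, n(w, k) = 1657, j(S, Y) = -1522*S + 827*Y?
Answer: -897703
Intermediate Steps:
H = -899360 (H = (-1522*1493 + 827*(-1146)) + 2320728 = (-2272346 - 947742) + 2320728 = -3220088 + 2320728 = -899360)
n(-312, 1/(1489 + 456)) + H = 1657 - 899360 = -897703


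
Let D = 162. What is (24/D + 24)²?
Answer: 425104/729 ≈ 583.13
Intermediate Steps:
(24/D + 24)² = (24/162 + 24)² = (24*(1/162) + 24)² = (4/27 + 24)² = (652/27)² = 425104/729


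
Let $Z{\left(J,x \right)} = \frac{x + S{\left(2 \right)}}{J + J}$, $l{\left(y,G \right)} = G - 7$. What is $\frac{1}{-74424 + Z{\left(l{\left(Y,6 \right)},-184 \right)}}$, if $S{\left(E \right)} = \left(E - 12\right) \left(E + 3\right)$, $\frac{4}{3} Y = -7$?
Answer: $- \frac{1}{74307} \approx -1.3458 \cdot 10^{-5}$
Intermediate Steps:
$Y = - \frac{21}{4}$ ($Y = \frac{3}{4} \left(-7\right) = - \frac{21}{4} \approx -5.25$)
$l{\left(y,G \right)} = -7 + G$ ($l{\left(y,G \right)} = G - 7 = -7 + G$)
$S{\left(E \right)} = \left(-12 + E\right) \left(3 + E\right)$
$Z{\left(J,x \right)} = \frac{-50 + x}{2 J}$ ($Z{\left(J,x \right)} = \frac{x - \left(54 - 4\right)}{J + J} = \frac{x - 50}{2 J} = \left(x - 50\right) \frac{1}{2 J} = \left(-50 + x\right) \frac{1}{2 J} = \frac{-50 + x}{2 J}$)
$\frac{1}{-74424 + Z{\left(l{\left(Y,6 \right)},-184 \right)}} = \frac{1}{-74424 + \frac{-50 - 184}{2 \left(-7 + 6\right)}} = \frac{1}{-74424 + \frac{1}{2} \frac{1}{-1} \left(-234\right)} = \frac{1}{-74424 + \frac{1}{2} \left(-1\right) \left(-234\right)} = \frac{1}{-74424 + 117} = \frac{1}{-74307} = - \frac{1}{74307}$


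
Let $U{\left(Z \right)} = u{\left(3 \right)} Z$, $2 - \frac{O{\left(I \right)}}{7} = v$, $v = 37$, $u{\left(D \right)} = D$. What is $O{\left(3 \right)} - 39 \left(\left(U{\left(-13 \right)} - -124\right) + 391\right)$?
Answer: $-18809$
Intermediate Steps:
$O{\left(I \right)} = -245$ ($O{\left(I \right)} = 14 - 259 = -245$)
$U{\left(Z \right)} = 3 Z$
$O{\left(3 \right)} - 39 \left(\left(U{\left(-13 \right)} - -124\right) + 391\right) = -245 - 39 \left(\left(3 \left(-13\right) - -124\right) + 391\right) = -245 - 39 \left(\left(-39 + 124\right) + 391\right) = -245 - 39 \left(85 + 391\right) = -245 - 18564 = -18809$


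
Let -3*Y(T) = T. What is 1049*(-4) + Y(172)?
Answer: -12760/3 ≈ -4253.3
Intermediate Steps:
Y(T) = -T/3
1049*(-4) + Y(172) = 1049*(-4) - ⅓*172 = -4196 - 172/3 = -12760/3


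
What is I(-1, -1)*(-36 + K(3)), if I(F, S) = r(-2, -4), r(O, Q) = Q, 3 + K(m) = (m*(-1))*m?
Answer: 192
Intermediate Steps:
K(m) = -3 - m**2 (K(m) = -3 + (m*(-1))*m = -3 + (-m)*m = -3 - m**2)
I(F, S) = -4
I(-1, -1)*(-36 + K(3)) = -4*(-36 + (-3 - 1*3**2)) = -4*(-36 + (-3 - 1*9)) = -4*(-36 + (-3 - 9)) = -4*(-36 - 12) = -4*(-48) = 192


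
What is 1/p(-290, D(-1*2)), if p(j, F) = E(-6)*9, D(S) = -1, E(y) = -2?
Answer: -1/18 ≈ -0.055556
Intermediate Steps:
p(j, F) = -18 (p(j, F) = -2*9 = -18)
1/p(-290, D(-1*2)) = 1/(-18) = -1/18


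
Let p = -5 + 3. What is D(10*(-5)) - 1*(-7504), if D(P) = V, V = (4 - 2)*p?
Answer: 7500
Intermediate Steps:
p = -2
V = -4 (V = (4 - 2)*(-2) = 2*(-2) = -4)
D(P) = -4
D(10*(-5)) - 1*(-7504) = -4 - 1*(-7504) = -4 + 7504 = 7500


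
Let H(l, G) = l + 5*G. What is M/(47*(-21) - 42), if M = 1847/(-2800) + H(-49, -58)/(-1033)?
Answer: 958751/2976279600 ≈ 0.00032213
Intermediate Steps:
M = -958751/2892400 (M = 1847/(-2800) + (-49 + 5*(-58))/(-1033) = 1847*(-1/2800) + (-49 - 290)*(-1/1033) = -1847/2800 - 339*(-1/1033) = -1847/2800 + 339/1033 = -958751/2892400 ≈ -0.33147)
M/(47*(-21) - 42) = -958751/(2892400*(47*(-21) - 42)) = -958751/(2892400*(-987 - 42)) = -958751/2892400/(-1029) = -958751/2892400*(-1/1029) = 958751/2976279600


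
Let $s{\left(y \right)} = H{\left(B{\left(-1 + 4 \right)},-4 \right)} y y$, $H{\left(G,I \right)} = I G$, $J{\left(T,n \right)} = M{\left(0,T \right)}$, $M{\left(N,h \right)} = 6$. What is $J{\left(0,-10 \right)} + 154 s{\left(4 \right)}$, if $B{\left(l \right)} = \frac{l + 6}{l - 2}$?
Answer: $-88698$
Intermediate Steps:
$J{\left(T,n \right)} = 6$
$B{\left(l \right)} = \frac{6 + l}{-2 + l}$
$H{\left(G,I \right)} = G I$
$s{\left(y \right)} = - 36 y^{2}$ ($s{\left(y \right)} = \frac{6 + \left(-1 + 4\right)}{-2 + \left(-1 + 4\right)} \left(-4\right) y y = \frac{6 + 3}{-2 + 3} \left(-4\right) y y = 1^{-1} \cdot 9 \left(-4\right) y y = 1 \cdot 9 \left(-4\right) y y = 9 \left(-4\right) y y = - 36 y y = - 36 y^{2}$)
$J{\left(0,-10 \right)} + 154 s{\left(4 \right)} = 6 + 154 \left(- 36 \cdot 4^{2}\right) = 6 + 154 \left(\left(-36\right) 16\right) = 6 + 154 \left(-576\right) = 6 - 88704 = -88698$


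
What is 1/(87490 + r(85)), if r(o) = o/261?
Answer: 261/22834975 ≈ 1.1430e-5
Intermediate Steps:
r(o) = o/261 (r(o) = o*(1/261) = o/261)
1/(87490 + r(85)) = 1/(87490 + (1/261)*85) = 1/(87490 + 85/261) = 1/(22834975/261) = 261/22834975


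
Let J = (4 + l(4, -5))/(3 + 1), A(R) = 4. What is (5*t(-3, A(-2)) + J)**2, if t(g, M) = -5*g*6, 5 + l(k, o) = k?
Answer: 3250809/16 ≈ 2.0318e+5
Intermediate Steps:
l(k, o) = -5 + k
t(g, M) = -30*g
J = 3/4 (J = (4 + (-5 + 4))/(3 + 1) = (4 - 1)/4 = 3*(1/4) = 3/4 ≈ 0.75000)
(5*t(-3, A(-2)) + J)**2 = (5*(-30*(-3)) + 3/4)**2 = (5*90 + 3/4)**2 = (450 + 3/4)**2 = (1803/4)**2 = 3250809/16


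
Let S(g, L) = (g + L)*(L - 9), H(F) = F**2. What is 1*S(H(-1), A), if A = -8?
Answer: 119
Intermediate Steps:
S(g, L) = (-9 + L)*(L + g) (S(g, L) = (L + g)*(-9 + L) = (-9 + L)*(L + g))
1*S(H(-1), A) = 1*((-8)**2 - 9*(-8) - 9*(-1)**2 - 8*(-1)**2) = 1*(64 + 72 - 9*1 - 8*1) = 1*(64 + 72 - 9 - 8) = 1*119 = 119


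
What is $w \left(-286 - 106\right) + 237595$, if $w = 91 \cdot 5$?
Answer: $59235$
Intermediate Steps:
$w = 455$
$w \left(-286 - 106\right) + 237595 = 455 \left(-286 - 106\right) + 237595 = 455 \left(-392\right) + 237595 = -178360 + 237595 = 59235$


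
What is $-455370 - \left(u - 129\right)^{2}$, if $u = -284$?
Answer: $-625939$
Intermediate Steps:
$-455370 - \left(u - 129\right)^{2} = -455370 - \left(-284 - 129\right)^{2} = -455370 - \left(-413\right)^{2} = -455370 - 170569 = -625939$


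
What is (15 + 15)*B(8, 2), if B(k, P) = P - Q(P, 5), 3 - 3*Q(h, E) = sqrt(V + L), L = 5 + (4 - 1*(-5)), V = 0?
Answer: 30 + 10*sqrt(14) ≈ 67.417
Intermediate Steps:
L = 14 (L = 5 + (4 + 5) = 5 + 9 = 14)
Q(h, E) = 1 - sqrt(14)/3 (Q(h, E) = 1 - sqrt(0 + 14)/3 = 1 - sqrt(14)/3)
B(k, P) = -1 + P + sqrt(14)/3 (B(k, P) = P - (1 - sqrt(14)/3) = P + (-1 + sqrt(14)/3) = -1 + P + sqrt(14)/3)
(15 + 15)*B(8, 2) = (15 + 15)*(-1 + 2 + sqrt(14)/3) = 30*(1 + sqrt(14)/3) = 30 + 10*sqrt(14)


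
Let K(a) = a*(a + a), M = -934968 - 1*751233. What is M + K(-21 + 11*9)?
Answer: -1674033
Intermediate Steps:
M = -1686201 (M = -934968 - 751233 = -1686201)
K(a) = 2*a² (K(a) = a*(2*a) = 2*a²)
M + K(-21 + 11*9) = -1686201 + 2*(-21 + 11*9)² = -1686201 + 2*(-21 + 99)² = -1686201 + 2*78² = -1686201 + 2*6084 = -1686201 + 12168 = -1674033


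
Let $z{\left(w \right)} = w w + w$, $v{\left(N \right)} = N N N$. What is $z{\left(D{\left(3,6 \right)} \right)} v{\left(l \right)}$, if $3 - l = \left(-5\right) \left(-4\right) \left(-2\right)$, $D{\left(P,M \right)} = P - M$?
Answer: $477042$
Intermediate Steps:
$l = 43$ ($l = 3 - \left(-5\right) \left(-4\right) \left(-2\right) = 3 - 20 \left(-2\right) = 3 - -40 = 3 + 40 = 43$)
$v{\left(N \right)} = N^{3}$ ($v{\left(N \right)} = N^{2} N = N^{3}$)
$z{\left(w \right)} = w + w^{2}$ ($z{\left(w \right)} = w^{2} + w = w + w^{2}$)
$z{\left(D{\left(3,6 \right)} \right)} v{\left(l \right)} = \left(3 - 6\right) \left(1 + \left(3 - 6\right)\right) 43^{3} = \left(3 - 6\right) \left(1 + \left(3 - 6\right)\right) 79507 = - 3 \left(1 - 3\right) 79507 = \left(-3\right) \left(-2\right) 79507 = 6 \cdot 79507 = 477042$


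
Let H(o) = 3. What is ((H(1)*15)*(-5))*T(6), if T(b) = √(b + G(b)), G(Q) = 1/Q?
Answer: -75*√222/2 ≈ -558.74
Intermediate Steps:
T(b) = √(b + 1/b)
((H(1)*15)*(-5))*T(6) = ((3*15)*(-5))*√(6 + 1/6) = (45*(-5))*√(6 + ⅙) = -75*√222/2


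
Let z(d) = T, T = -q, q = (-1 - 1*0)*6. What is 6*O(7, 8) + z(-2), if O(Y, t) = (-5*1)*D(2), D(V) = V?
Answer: -54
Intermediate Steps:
O(Y, t) = -10 (O(Y, t) = -5*1*2 = -5*2 = -10)
q = -6 (q = (-1 + 0)*6 = -1*6 = -6)
T = 6 (T = -1*(-6) = 6)
z(d) = 6
6*O(7, 8) + z(-2) = 6*(-10) + 6 = -60 + 6 = -54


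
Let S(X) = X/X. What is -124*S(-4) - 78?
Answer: -202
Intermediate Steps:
S(X) = 1
-124*S(-4) - 78 = -124*1 - 78 = -124 - 78 = -202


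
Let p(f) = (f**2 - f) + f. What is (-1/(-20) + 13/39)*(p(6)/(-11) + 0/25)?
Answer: -69/55 ≈ -1.2545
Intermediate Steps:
p(f) = f**2
(-1/(-20) + 13/39)*(p(6)/(-11) + 0/25) = (-1/(-20) + 13/39)*(6**2/(-11) + 0/25) = (-1*(-1/20) + 13*(1/39))*(36*(-1/11) + 0*(1/25)) = (1/20 + 1/3)*(-36/11 + 0) = (23/60)*(-36/11) = -69/55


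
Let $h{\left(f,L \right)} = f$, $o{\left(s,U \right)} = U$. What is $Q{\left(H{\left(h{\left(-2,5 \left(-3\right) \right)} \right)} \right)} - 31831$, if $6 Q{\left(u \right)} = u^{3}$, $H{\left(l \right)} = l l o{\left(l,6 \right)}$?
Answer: $-29527$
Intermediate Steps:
$H{\left(l \right)} = 6 l^{2}$ ($H{\left(l \right)} = l l 6 = l^{2} \cdot 6 = 6 l^{2}$)
$Q{\left(u \right)} = \frac{u^{3}}{6}$
$Q{\left(H{\left(h{\left(-2,5 \left(-3\right) \right)} \right)} \right)} - 31831 = \frac{\left(6 \left(-2\right)^{2}\right)^{3}}{6} - 31831 = \frac{\left(6 \cdot 4\right)^{3}}{6} - 31831 = \frac{24^{3}}{6} - 31831 = \frac{1}{6} \cdot 13824 - 31831 = 2304 - 31831 = -29527$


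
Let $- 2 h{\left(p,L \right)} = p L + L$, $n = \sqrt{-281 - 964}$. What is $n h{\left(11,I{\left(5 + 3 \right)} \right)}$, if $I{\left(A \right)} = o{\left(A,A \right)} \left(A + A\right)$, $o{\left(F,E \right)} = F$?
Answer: $- 768 i \sqrt{1245} \approx - 27099.0 i$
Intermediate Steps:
$n = i \sqrt{1245}$ ($n = \sqrt{-1245} = i \sqrt{1245} \approx 35.285 i$)
$I{\left(A \right)} = 2 A^{2}$ ($I{\left(A \right)} = A \left(A + A\right) = A 2 A = 2 A^{2}$)
$h{\left(p,L \right)} = - \frac{L}{2} - \frac{L p}{2}$ ($h{\left(p,L \right)} = - \frac{p L + L}{2} = - \frac{L p + L}{2} = - \frac{L + L p}{2} = - \frac{L}{2} - \frac{L p}{2}$)
$n h{\left(11,I{\left(5 + 3 \right)} \right)} = i \sqrt{1245} \left(- \frac{2 \left(5 + 3\right)^{2} \left(1 + 11\right)}{2}\right) = i \sqrt{1245} \left(\left(- \frac{1}{2}\right) 2 \cdot 8^{2} \cdot 12\right) = i \sqrt{1245} \left(\left(- \frac{1}{2}\right) 2 \cdot 64 \cdot 12\right) = i \sqrt{1245} \left(\left(- \frac{1}{2}\right) 128 \cdot 12\right) = i \sqrt{1245} \left(-768\right) = - 768 i \sqrt{1245}$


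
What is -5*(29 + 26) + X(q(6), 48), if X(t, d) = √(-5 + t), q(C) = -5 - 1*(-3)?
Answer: -275 + I*√7 ≈ -275.0 + 2.6458*I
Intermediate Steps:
q(C) = -2 (q(C) = -5 + 3 = -2)
-5*(29 + 26) + X(q(6), 48) = -5*(29 + 26) + √(-5 - 2) = -5*55 + √(-7) = -275 + I*√7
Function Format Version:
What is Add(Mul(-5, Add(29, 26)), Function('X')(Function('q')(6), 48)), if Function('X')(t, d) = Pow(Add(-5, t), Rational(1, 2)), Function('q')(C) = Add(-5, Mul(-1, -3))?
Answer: Add(-275, Mul(I, Pow(7, Rational(1, 2)))) ≈ Add(-275.00, Mul(2.6458, I))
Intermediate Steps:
Function('q')(C) = -2 (Function('q')(C) = Add(-5, 3) = -2)
Add(Mul(-5, Add(29, 26)), Function('X')(Function('q')(6), 48)) = Add(Mul(-5, Add(29, 26)), Pow(Add(-5, -2), Rational(1, 2))) = Add(Mul(-5, 55), Pow(-7, Rational(1, 2))) = Add(-275, Mul(I, Pow(7, Rational(1, 2))))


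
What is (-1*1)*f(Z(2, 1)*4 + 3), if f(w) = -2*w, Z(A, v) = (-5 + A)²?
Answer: 78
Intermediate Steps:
(-1*1)*f(Z(2, 1)*4 + 3) = (-1*1)*(-2*((-5 + 2)²*4 + 3)) = -(-2)*((-3)²*4 + 3) = -(-2)*(9*4 + 3) = -(-2)*(36 + 3) = -(-2)*39 = -1*(-78) = 78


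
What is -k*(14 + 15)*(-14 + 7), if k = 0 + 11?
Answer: 2233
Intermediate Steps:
k = 11
-k*(14 + 15)*(-14 + 7) = -11*(14 + 15)*(-14 + 7) = -11*29*(-7) = -11*(-203) = -1*(-2233) = 2233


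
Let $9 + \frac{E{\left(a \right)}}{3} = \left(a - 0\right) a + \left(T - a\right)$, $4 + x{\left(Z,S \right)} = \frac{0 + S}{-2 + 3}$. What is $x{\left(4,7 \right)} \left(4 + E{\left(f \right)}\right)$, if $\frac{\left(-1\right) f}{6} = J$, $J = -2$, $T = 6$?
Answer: $1173$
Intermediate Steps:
$f = 12$ ($f = \left(-6\right) \left(-2\right) = 12$)
$x{\left(Z,S \right)} = -4 + S$ ($x{\left(Z,S \right)} = -4 + \frac{0 + S}{-2 + 3} = -4 + \frac{S}{1} = -4 + S 1 = -4 + S$)
$E{\left(a \right)} = -9 - 3 a + 3 a^{2}$ ($E{\left(a \right)} = -27 + 3 \left(\left(a - 0\right) a - \left(-6 + a\right)\right) = -27 + 3 \left(\left(a + 0\right) a - \left(-6 + a\right)\right) = -27 + 3 \left(a a - \left(-6 + a\right)\right) = -27 + 3 \left(a^{2} - \left(-6 + a\right)\right) = -27 + 3 \left(6 + a^{2} - a\right) = -27 + \left(18 - 3 a + 3 a^{2}\right) = -9 - 3 a + 3 a^{2}$)
$x{\left(4,7 \right)} \left(4 + E{\left(f \right)}\right) = \left(-4 + 7\right) \left(4 - \left(45 - 432\right)\right) = 3 \left(4 - -387\right) = 3 \left(4 + 387\right) = 3 \cdot 391 = 1173$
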